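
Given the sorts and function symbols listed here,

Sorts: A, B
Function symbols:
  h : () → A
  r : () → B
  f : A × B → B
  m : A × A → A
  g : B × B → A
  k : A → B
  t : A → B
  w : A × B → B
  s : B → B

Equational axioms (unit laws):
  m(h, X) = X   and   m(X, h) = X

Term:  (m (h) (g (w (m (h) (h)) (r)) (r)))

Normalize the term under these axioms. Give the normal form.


1. (m (h) (g (w (m (h) (h)) (r)) (r)))  →  (g (w (m (h) (h)) (r)) (r))
2. (g (w (m (h) (h)) (r)) (r))  →  (g (w (h) (r)) (r))

normal form = (g (w (h) (r)) (r))


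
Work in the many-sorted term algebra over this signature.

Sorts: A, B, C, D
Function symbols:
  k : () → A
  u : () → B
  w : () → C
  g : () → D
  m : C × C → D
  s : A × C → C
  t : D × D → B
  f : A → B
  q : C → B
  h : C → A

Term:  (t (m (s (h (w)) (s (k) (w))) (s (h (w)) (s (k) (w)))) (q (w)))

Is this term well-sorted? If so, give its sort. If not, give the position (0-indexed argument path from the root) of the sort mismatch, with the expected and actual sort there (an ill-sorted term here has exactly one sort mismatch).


ill-sorted at position [1]: expected D, got B

        (w) : C
      (h (w)) : A
        (k) : A
        (w) : C
      (s (k) (w)) : C
    (s (h (w)) (s (k) (w))) : C
        (w) : C
      (h (w)) : A
        (k) : A
        (w) : C
      (s (k) (w)) : C
    (s (h (w)) (s (k) (w))) : C
  (m (s (h (w)) (s (k) (w))) (s (h (w)) (s (k) (w)))) : D
    (w) : C
  (q (w)) : B
(t (m (s (h (w)) (s (k) (w))) (s (h (w)) (s (k) (w)))) (q (w))) : ✗ arg 1 at [1] has sort B, expected D


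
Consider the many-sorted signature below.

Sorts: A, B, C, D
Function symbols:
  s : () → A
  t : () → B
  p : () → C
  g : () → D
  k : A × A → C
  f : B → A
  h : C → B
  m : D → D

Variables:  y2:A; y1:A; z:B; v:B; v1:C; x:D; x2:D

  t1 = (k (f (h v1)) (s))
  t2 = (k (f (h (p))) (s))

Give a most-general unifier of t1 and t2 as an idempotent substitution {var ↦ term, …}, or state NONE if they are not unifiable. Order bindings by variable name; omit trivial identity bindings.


{v1 ↦ (p)}


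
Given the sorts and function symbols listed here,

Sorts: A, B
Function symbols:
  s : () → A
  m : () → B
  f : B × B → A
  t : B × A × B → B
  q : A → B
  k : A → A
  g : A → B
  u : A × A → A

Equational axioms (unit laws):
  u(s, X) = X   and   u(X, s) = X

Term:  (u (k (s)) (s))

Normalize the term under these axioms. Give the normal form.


normal form = (k (s))

1. (u (k (s)) (s))  →  (k (s))


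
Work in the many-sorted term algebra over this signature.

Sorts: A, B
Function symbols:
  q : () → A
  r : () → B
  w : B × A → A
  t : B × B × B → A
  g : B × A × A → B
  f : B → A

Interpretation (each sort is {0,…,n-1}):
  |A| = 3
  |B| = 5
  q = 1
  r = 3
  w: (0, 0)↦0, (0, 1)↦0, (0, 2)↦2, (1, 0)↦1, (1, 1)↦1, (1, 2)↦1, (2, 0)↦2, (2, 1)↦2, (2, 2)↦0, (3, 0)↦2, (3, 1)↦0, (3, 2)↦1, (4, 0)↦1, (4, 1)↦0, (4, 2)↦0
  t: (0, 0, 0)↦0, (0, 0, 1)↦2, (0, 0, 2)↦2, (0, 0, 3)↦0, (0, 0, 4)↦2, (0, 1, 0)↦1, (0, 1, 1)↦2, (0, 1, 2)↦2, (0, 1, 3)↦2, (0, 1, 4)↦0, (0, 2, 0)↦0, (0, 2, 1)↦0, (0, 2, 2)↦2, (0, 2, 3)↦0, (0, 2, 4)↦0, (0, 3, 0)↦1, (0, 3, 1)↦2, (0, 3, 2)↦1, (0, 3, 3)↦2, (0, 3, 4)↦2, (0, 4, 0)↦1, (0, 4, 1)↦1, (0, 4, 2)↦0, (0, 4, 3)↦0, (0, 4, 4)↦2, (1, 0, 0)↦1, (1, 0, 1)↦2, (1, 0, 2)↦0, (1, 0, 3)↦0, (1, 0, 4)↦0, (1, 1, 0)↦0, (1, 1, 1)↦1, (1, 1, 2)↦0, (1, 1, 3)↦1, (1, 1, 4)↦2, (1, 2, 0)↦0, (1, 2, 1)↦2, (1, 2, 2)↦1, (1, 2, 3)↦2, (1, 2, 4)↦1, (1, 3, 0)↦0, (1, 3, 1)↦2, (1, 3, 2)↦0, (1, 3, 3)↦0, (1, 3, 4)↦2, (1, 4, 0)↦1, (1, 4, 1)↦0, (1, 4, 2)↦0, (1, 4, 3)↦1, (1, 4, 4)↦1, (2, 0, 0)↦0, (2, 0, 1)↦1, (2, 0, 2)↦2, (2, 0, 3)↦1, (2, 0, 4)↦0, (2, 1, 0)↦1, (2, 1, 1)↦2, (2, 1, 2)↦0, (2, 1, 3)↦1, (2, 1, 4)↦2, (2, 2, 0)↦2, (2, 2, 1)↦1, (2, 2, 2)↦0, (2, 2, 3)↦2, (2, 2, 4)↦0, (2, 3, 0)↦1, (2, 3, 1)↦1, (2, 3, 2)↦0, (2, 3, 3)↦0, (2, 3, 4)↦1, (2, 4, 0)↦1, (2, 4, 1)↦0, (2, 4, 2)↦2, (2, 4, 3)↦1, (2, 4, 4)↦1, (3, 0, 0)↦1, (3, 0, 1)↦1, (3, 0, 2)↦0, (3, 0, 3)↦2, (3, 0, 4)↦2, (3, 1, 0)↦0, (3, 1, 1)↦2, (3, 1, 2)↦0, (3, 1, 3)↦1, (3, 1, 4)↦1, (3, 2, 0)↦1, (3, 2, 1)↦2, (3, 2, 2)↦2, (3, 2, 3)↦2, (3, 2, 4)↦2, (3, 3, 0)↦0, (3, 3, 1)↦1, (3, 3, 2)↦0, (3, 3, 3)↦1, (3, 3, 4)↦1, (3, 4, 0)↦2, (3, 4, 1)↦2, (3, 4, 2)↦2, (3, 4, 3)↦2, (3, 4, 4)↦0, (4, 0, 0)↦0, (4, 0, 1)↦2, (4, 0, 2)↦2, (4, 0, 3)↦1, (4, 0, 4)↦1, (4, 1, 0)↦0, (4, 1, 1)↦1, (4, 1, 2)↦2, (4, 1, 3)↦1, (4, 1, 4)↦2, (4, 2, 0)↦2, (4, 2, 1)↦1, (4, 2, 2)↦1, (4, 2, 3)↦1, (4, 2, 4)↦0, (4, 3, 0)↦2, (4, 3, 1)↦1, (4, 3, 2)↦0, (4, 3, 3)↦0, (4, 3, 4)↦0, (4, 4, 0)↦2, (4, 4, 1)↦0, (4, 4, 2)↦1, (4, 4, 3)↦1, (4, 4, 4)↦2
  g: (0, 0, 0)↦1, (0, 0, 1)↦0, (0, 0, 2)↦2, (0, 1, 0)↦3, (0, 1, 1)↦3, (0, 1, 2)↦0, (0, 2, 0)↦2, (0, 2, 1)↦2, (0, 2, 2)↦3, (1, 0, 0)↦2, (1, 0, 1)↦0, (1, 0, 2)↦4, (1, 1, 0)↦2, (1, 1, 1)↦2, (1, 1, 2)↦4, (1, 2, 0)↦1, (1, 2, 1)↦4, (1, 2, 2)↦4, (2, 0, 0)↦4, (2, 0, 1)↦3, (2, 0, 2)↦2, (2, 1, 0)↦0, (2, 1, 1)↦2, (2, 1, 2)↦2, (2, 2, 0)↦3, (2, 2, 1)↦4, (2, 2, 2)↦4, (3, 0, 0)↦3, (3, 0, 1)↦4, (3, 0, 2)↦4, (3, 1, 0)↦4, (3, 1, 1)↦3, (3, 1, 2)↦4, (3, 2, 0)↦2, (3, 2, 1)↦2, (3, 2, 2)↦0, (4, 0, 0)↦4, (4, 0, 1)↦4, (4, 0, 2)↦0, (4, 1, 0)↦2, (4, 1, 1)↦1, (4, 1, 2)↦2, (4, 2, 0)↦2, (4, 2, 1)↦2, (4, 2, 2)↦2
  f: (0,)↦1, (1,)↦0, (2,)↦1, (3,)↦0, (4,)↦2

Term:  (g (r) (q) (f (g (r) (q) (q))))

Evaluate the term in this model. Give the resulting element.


  r = 3
  q = 1
  r = 3
  q = 1
  q = 1
  (g (r) (q) (q)) = g(3, 1, 1) = 3
  (f (g (r) (q) (q))) = f(3,) = 0
  (g (r) (q) (f (g (r) (q) (q)))) = g(3, 1, 0) = 4

value = 4


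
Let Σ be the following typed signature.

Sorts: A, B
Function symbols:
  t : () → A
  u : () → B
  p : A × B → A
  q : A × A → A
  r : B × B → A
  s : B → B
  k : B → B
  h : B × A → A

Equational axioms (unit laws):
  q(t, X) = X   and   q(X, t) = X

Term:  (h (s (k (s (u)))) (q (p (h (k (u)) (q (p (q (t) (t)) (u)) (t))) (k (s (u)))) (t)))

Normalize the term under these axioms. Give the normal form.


normal form = (h (s (k (s (u)))) (p (h (k (u)) (p (t) (u))) (k (s (u)))))

1. (h (s (k (s (u)))) (q (p (h (k (u)) (q (p (q (t) (t)) (u)) (t))) (k (s (u)))) (t)))  →  (h (s (k (s (u)))) (p (h (k (u)) (q (p (q (t) (t)) (u)) (t))) (k (s (u)))))
2. (h (s (k (s (u)))) (p (h (k (u)) (q (p (q (t) (t)) (u)) (t))) (k (s (u)))))  →  (h (s (k (s (u)))) (p (h (k (u)) (p (q (t) (t)) (u))) (k (s (u)))))
3. (h (s (k (s (u)))) (p (h (k (u)) (p (q (t) (t)) (u))) (k (s (u)))))  →  (h (s (k (s (u)))) (p (h (k (u)) (p (t) (u))) (k (s (u)))))


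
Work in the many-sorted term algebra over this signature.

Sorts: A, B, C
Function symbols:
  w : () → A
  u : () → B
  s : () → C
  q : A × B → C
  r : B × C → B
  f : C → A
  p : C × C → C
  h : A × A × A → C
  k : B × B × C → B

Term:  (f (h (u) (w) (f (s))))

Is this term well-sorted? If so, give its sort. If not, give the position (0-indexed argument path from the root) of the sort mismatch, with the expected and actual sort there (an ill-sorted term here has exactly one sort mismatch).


ill-sorted at position [0, 0]: expected A, got B

    (u) : B
    (w) : A
      (s) : C
    (f (s)) : A
  (h (u) (w) (f (s))) : ✗ arg 0 at [0, 0] has sort B, expected A


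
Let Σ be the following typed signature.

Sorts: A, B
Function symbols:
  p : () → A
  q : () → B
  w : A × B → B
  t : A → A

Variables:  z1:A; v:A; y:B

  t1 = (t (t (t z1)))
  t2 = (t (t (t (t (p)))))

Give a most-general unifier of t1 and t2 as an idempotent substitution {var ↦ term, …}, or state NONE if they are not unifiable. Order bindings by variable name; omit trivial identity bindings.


{z1 ↦ (t (p))}


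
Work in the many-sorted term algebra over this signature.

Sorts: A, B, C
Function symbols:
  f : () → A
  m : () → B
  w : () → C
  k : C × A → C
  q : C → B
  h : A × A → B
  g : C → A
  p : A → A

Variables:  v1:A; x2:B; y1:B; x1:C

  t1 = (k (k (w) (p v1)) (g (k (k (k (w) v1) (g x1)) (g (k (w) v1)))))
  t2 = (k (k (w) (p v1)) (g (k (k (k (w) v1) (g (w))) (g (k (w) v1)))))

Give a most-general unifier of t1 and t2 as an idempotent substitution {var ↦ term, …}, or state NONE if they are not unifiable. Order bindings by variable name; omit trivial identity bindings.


{x1 ↦ (w)}


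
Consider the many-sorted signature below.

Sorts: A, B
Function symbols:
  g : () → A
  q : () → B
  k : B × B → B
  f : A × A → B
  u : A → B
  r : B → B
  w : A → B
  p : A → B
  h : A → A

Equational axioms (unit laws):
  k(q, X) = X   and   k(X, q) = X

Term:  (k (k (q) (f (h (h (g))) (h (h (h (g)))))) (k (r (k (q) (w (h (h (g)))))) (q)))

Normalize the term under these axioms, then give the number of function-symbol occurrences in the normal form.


size = 14

1. (k (k (q) (f (h (h (g))) (h (h (h (g)))))) (k (r (k (q) (w (h (h (g)))))) (q)))  →  (k (f (h (h (g))) (h (h (h (g))))) (k (r (k (q) (w (h (h (g)))))) (q)))
2. (k (f (h (h (g))) (h (h (h (g))))) (k (r (k (q) (w (h (h (g)))))) (q)))  →  (k (f (h (h (g))) (h (h (h (g))))) (r (k (q) (w (h (h (g)))))))
3. (k (f (h (h (g))) (h (h (h (g))))) (r (k (q) (w (h (h (g)))))))  →  (k (f (h (h (g))) (h (h (h (g))))) (r (w (h (h (g))))))
normal form: (k (f (h (h (g))) (h (h (h (g))))) (r (w (h (h (g))))))


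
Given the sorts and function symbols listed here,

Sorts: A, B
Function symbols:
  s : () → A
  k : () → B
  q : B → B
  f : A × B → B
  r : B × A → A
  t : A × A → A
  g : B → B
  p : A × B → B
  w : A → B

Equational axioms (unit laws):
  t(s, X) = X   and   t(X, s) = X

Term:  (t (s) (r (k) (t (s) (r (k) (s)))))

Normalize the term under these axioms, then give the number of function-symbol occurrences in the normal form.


1. (t (s) (r (k) (t (s) (r (k) (s)))))  →  (r (k) (t (s) (r (k) (s))))
2. (r (k) (t (s) (r (k) (s))))  →  (r (k) (r (k) (s)))
normal form: (r (k) (r (k) (s)))

size = 5


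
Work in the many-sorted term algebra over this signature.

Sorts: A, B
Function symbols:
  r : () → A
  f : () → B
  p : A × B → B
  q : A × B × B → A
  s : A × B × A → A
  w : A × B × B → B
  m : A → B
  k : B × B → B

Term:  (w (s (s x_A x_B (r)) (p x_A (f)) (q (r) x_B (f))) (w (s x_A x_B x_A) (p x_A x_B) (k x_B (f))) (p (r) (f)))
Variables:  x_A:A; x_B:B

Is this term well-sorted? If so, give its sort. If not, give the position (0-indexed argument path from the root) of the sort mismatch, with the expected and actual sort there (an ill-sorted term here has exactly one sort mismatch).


      x_A : A
      x_B : B
      (r) : A
    (s x_A x_B (r)) : A
      x_A : A
      (f) : B
    (p x_A (f)) : B
      (r) : A
      x_B : B
      (f) : B
    (q (r) x_B (f)) : A
  (s (s x_A x_B (r)) (p x_A (f)) (q (r) x_B (f))) : A
      x_A : A
      x_B : B
      x_A : A
    (s x_A x_B x_A) : A
      x_A : A
      x_B : B
    (p x_A x_B) : B
      x_B : B
      (f) : B
    (k x_B (f)) : B
  (w (s x_A x_B x_A) (p x_A x_B) (k x_B (f))) : B
    (r) : A
    (f) : B
  (p (r) (f)) : B
(w (s (s x_A x_B (r)) (p x_A (f)) (q (r) x_B (f))) (w (s x_A x_B x_A) (p x_A x_B) (k x_B (f))) (p (r) (f))) : B

well-sorted; sort = B


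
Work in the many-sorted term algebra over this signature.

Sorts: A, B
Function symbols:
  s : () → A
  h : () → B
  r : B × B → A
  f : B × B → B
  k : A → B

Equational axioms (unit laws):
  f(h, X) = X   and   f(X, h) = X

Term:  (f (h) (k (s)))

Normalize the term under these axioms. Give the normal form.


normal form = (k (s))

1. (f (h) (k (s)))  →  (k (s))


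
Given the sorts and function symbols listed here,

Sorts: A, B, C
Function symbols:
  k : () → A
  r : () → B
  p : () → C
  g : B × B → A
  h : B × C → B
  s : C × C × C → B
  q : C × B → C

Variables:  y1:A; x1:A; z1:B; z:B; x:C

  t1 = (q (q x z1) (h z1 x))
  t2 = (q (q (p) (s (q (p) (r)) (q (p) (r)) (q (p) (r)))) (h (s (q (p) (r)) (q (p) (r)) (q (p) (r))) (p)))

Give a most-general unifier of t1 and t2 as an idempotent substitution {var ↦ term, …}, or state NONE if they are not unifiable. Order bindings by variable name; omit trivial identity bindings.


{x ↦ (p), z1 ↦ (s (q (p) (r)) (q (p) (r)) (q (p) (r)))}


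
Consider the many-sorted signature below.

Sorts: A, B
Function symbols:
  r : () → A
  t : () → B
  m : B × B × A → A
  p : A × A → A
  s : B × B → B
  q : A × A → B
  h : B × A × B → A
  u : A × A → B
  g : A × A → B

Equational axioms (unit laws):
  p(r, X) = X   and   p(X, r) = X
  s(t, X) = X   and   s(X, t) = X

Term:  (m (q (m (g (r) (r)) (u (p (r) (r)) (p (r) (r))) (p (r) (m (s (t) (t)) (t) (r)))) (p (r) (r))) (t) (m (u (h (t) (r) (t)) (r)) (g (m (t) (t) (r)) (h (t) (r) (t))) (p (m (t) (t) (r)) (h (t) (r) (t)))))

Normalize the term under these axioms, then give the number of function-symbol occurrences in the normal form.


1. (m (q (m (g (r) (r)) (u (p (r) (r)) (p (r) (r))) (p (r) (m (s (t) (t)) (t) (r)))) (p (r) (r))) (t) (m (u (h (t) (r) (t)) (r)) (g (m (t) (t) (r)) (h (t) (r) (t))) (p (m (t) (t) (r)) (h (t) (r) (t)))))  →  (m (q (m (g (r) (r)) (u (r) (p (r) (r))) (p (r) (m (s (t) (t)) (t) (r)))) (p (r) (r))) (t) (m (u (h (t) (r) (t)) (r)) (g (m (t) (t) (r)) (h (t) (r) (t))) (p (m (t) (t) (r)) (h (t) (r) (t)))))
2. (m (q (m (g (r) (r)) (u (r) (p (r) (r))) (p (r) (m (s (t) (t)) (t) (r)))) (p (r) (r))) (t) (m (u (h (t) (r) (t)) (r)) (g (m (t) (t) (r)) (h (t) (r) (t))) (p (m (t) (t) (r)) (h (t) (r) (t)))))  →  (m (q (m (g (r) (r)) (u (r) (r)) (p (r) (m (s (t) (t)) (t) (r)))) (p (r) (r))) (t) (m (u (h (t) (r) (t)) (r)) (g (m (t) (t) (r)) (h (t) (r) (t))) (p (m (t) (t) (r)) (h (t) (r) (t)))))
3. (m (q (m (g (r) (r)) (u (r) (r)) (p (r) (m (s (t) (t)) (t) (r)))) (p (r) (r))) (t) (m (u (h (t) (r) (t)) (r)) (g (m (t) (t) (r)) (h (t) (r) (t))) (p (m (t) (t) (r)) (h (t) (r) (t)))))  →  (m (q (m (g (r) (r)) (u (r) (r)) (m (s (t) (t)) (t) (r))) (p (r) (r))) (t) (m (u (h (t) (r) (t)) (r)) (g (m (t) (t) (r)) (h (t) (r) (t))) (p (m (t) (t) (r)) (h (t) (r) (t)))))
4. (m (q (m (g (r) (r)) (u (r) (r)) (m (s (t) (t)) (t) (r))) (p (r) (r))) (t) (m (u (h (t) (r) (t)) (r)) (g (m (t) (t) (r)) (h (t) (r) (t))) (p (m (t) (t) (r)) (h (t) (r) (t)))))  →  (m (q (m (g (r) (r)) (u (r) (r)) (m (t) (t) (r))) (p (r) (r))) (t) (m (u (h (t) (r) (t)) (r)) (g (m (t) (t) (r)) (h (t) (r) (t))) (p (m (t) (t) (r)) (h (t) (r) (t)))))
5. (m (q (m (g (r) (r)) (u (r) (r)) (m (t) (t) (r))) (p (r) (r))) (t) (m (u (h (t) (r) (t)) (r)) (g (m (t) (t) (r)) (h (t) (r) (t))) (p (m (t) (t) (r)) (h (t) (r) (t)))))  →  (m (q (m (g (r) (r)) (u (r) (r)) (m (t) (t) (r))) (r)) (t) (m (u (h (t) (r) (t)) (r)) (g (m (t) (t) (r)) (h (t) (r) (t))) (p (m (t) (t) (r)) (h (t) (r) (t)))))
normal form: (m (q (m (g (r) (r)) (u (r) (r)) (m (t) (t) (r))) (r)) (t) (m (u (h (t) (r) (t)) (r)) (g (m (t) (t) (r)) (h (t) (r) (t))) (p (m (t) (t) (r)) (h (t) (r) (t)))))

size = 40


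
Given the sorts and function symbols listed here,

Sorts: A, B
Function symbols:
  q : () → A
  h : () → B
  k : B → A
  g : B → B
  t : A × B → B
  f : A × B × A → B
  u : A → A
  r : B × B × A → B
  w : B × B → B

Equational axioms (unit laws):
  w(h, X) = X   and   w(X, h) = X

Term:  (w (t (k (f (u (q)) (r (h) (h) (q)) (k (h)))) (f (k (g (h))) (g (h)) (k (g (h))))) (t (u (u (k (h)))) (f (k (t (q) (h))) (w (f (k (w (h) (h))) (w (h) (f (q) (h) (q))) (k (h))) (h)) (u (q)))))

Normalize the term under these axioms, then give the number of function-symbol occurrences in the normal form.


1. (w (t (k (f (u (q)) (r (h) (h) (q)) (k (h)))) (f (k (g (h))) (g (h)) (k (g (h))))) (t (u (u (k (h)))) (f (k (t (q) (h))) (w (f (k (w (h) (h))) (w (h) (f (q) (h) (q))) (k (h))) (h)) (u (q)))))  →  (w (t (k (f (u (q)) (r (h) (h) (q)) (k (h)))) (f (k (g (h))) (g (h)) (k (g (h))))) (t (u (u (k (h)))) (f (k (t (q) (h))) (f (k (w (h) (h))) (w (h) (f (q) (h) (q))) (k (h))) (u (q)))))
2. (w (t (k (f (u (q)) (r (h) (h) (q)) (k (h)))) (f (k (g (h))) (g (h)) (k (g (h))))) (t (u (u (k (h)))) (f (k (t (q) (h))) (f (k (w (h) (h))) (w (h) (f (q) (h) (q))) (k (h))) (u (q)))))  →  (w (t (k (f (u (q)) (r (h) (h) (q)) (k (h)))) (f (k (g (h))) (g (h)) (k (g (h))))) (t (u (u (k (h)))) (f (k (t (q) (h))) (f (k (h)) (w (h) (f (q) (h) (q))) (k (h))) (u (q)))))
3. (w (t (k (f (u (q)) (r (h) (h) (q)) (k (h)))) (f (k (g (h))) (g (h)) (k (g (h))))) (t (u (u (k (h)))) (f (k (t (q) (h))) (f (k (h)) (w (h) (f (q) (h) (q))) (k (h))) (u (q)))))  →  (w (t (k (f (u (q)) (r (h) (h) (q)) (k (h)))) (f (k (g (h))) (g (h)) (k (g (h))))) (t (u (u (k (h)))) (f (k (t (q) (h))) (f (k (h)) (f (q) (h) (q)) (k (h))) (u (q)))))
normal form: (w (t (k (f (u (q)) (r (h) (h) (q)) (k (h)))) (f (k (g (h))) (g (h)) (k (g (h))))) (t (u (u (k (h)))) (f (k (t (q) (h))) (f (k (h)) (f (q) (h) (q)) (k (h))) (u (q)))))

size = 42


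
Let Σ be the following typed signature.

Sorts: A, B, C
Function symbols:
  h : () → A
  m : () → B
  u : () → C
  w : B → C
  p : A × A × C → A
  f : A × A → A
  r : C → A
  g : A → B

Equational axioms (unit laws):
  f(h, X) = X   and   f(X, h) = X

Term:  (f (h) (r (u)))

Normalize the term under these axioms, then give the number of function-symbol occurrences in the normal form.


size = 2

1. (f (h) (r (u)))  →  (r (u))
normal form: (r (u))


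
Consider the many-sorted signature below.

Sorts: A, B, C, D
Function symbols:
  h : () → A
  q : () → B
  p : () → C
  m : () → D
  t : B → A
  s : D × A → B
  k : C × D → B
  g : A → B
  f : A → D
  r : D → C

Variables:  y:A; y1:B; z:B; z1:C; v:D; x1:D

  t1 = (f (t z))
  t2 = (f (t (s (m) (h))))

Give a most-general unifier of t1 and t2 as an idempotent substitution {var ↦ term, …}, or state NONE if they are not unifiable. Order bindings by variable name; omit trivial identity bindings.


{z ↦ (s (m) (h))}


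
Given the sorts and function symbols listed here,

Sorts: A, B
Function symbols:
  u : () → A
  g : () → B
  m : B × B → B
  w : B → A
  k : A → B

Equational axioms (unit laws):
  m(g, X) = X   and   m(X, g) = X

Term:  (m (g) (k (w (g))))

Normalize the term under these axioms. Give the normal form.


1. (m (g) (k (w (g))))  →  (k (w (g)))

normal form = (k (w (g)))


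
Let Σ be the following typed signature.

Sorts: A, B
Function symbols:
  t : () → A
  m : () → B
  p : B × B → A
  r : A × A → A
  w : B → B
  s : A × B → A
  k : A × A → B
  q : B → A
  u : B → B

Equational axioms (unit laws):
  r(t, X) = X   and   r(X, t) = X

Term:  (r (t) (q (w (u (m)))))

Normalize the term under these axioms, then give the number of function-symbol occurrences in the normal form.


1. (r (t) (q (w (u (m)))))  →  (q (w (u (m))))
normal form: (q (w (u (m))))

size = 4


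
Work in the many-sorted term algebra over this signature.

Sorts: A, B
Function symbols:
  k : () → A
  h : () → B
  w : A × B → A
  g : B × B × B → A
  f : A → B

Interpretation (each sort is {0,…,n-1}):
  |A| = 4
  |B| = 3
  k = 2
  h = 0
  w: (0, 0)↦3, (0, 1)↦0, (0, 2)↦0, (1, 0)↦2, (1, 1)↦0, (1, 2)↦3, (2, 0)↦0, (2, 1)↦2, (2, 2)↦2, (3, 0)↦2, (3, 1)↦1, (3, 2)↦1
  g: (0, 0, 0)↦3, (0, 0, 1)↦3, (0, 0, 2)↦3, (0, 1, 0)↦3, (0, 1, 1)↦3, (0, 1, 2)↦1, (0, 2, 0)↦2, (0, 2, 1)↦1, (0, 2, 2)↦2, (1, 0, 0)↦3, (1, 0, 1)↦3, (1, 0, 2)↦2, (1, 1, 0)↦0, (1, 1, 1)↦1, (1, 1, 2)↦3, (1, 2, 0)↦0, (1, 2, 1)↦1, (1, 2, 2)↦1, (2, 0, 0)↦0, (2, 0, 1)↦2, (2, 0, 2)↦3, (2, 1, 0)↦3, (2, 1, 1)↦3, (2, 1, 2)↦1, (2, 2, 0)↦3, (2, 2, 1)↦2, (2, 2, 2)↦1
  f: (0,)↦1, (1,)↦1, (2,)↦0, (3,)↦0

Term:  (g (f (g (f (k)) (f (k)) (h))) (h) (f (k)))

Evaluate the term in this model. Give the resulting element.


value = 3

  k = 2
  (f (k)) = f(2,) = 0
  k = 2
  (f (k)) = f(2,) = 0
  h = 0
  (g (f (k)) (f (k)) (h)) = g(0, 0, 0) = 3
  (f (g (f (k)) (f (k)) (h))) = f(3,) = 0
  h = 0
  k = 2
  (f (k)) = f(2,) = 0
  (g (f (g (f (k)) (f (k)) (h))) (h) (f (k))) = g(0, 0, 0) = 3


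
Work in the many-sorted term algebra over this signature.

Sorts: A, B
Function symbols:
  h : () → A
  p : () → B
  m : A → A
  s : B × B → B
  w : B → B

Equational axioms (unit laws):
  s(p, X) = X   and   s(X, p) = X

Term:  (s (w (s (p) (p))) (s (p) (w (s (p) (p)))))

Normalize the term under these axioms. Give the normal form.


1. (s (w (s (p) (p))) (s (p) (w (s (p) (p)))))  →  (s (w (p)) (s (p) (w (s (p) (p)))))
2. (s (w (p)) (s (p) (w (s (p) (p)))))  →  (s (w (p)) (w (s (p) (p))))
3. (s (w (p)) (w (s (p) (p))))  →  (s (w (p)) (w (p)))

normal form = (s (w (p)) (w (p)))


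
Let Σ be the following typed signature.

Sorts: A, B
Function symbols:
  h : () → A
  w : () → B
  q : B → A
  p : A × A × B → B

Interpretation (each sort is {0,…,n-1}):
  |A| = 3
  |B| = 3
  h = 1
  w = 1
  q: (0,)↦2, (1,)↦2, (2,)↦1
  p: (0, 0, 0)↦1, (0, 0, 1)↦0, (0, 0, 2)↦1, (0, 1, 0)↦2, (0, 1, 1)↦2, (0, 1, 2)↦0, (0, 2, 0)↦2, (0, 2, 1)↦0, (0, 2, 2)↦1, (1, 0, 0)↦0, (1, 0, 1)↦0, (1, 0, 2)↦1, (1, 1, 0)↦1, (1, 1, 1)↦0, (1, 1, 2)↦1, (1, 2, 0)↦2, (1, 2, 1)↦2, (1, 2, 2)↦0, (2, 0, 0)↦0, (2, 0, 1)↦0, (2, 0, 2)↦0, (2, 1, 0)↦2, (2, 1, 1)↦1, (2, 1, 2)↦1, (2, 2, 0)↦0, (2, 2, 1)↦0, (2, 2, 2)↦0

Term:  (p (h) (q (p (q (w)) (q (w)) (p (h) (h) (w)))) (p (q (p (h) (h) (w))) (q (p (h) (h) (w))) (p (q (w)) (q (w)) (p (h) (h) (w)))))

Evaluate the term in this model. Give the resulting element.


value = 2

  h = 1
  w = 1
  (q (w)) = q(1,) = 2
  w = 1
  (q (w)) = q(1,) = 2
  h = 1
  h = 1
  w = 1
  (p (h) (h) (w)) = p(1, 1, 1) = 0
  (p (q (w)) (q (w)) (p (h) (h) (w))) = p(2, 2, 0) = 0
  (q (p (q (w)) (q (w)) (p (h) (h) (w)))) = q(0,) = 2
  h = 1
  h = 1
  w = 1
  (p (h) (h) (w)) = p(1, 1, 1) = 0
  (q (p (h) (h) (w))) = q(0,) = 2
  h = 1
  h = 1
  w = 1
  (p (h) (h) (w)) = p(1, 1, 1) = 0
  (q (p (h) (h) (w))) = q(0,) = 2
  w = 1
  (q (w)) = q(1,) = 2
  w = 1
  (q (w)) = q(1,) = 2
  h = 1
  h = 1
  w = 1
  (p (h) (h) (w)) = p(1, 1, 1) = 0
  (p (q (w)) (q (w)) (p (h) (h) (w))) = p(2, 2, 0) = 0
  (p (q (p (h) (h) (w))) (q (p (h) (h) (w))) (p (q (w)) (q (w)) (p (h) (h) (w)))) = p(2, 2, 0) = 0
  (p (h) (q (p (q (w)) (q (w)) (p (h) (h) (w)))) (p (q (p (h) (h) (w))) (q (p (h) (h) (w))) (p (q (w)) (q (w)) (p (h) (h) (w))))) = p(1, 2, 0) = 2


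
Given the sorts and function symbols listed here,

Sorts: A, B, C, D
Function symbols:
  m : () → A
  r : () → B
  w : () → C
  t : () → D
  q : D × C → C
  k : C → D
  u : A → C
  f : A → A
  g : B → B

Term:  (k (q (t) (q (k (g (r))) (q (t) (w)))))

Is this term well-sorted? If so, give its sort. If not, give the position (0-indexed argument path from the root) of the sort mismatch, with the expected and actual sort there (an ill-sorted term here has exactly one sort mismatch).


    (t) : D
          (r) : B
        (g (r)) : B
      (k (g (r))) : ✗ arg 0 at [0, 1, 0, 0] has sort B, expected C
        (t) : D
        (w) : C
      (q (t) (w)) : C

ill-sorted at position [0, 1, 0, 0]: expected C, got B


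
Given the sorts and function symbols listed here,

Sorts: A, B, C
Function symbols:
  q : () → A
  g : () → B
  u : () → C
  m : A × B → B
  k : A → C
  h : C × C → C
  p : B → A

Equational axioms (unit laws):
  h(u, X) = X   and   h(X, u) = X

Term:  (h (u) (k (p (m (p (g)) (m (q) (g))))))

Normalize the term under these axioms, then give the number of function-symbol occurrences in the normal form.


size = 8

1. (h (u) (k (p (m (p (g)) (m (q) (g))))))  →  (k (p (m (p (g)) (m (q) (g)))))
normal form: (k (p (m (p (g)) (m (q) (g)))))


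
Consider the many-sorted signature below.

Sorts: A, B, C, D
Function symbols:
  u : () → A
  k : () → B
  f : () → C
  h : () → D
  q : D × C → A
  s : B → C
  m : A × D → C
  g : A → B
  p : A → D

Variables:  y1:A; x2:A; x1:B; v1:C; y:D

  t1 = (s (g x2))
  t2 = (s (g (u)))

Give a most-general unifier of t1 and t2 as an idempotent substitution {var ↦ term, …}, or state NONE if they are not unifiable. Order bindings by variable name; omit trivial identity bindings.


{x2 ↦ (u)}


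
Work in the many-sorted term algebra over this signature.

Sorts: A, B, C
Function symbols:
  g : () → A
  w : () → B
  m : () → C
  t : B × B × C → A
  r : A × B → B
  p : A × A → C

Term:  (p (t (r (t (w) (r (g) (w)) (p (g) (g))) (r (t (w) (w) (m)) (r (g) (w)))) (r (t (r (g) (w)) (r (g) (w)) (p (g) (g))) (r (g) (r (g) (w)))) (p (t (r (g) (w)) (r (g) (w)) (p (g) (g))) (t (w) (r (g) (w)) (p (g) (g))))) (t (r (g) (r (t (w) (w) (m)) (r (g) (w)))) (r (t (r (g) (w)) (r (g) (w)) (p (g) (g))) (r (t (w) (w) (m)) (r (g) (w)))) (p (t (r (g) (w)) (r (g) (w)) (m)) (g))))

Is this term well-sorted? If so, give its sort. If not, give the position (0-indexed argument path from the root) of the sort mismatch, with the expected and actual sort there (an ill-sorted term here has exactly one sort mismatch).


        (w) : B
          (g) : A
          (w) : B
        (r (g) (w)) : B
          (g) : A
          (g) : A
        (p (g) (g)) : C
      (t (w) (r (g) (w)) (p (g) (g))) : A
          (w) : B
          (w) : B
          (m) : C
        (t (w) (w) (m)) : A
          (g) : A
          (w) : B
        (r (g) (w)) : B
      (r (t (w) (w) (m)) (r (g) (w))) : B
    (r (t (w) (r (g) (w)) (p (g) (g))) (r (t (w) (w) (m)) (r (g) (w)))) : B
          (g) : A
          (w) : B
        (r (g) (w)) : B
          (g) : A
          (w) : B
        (r (g) (w)) : B
          (g) : A
          (g) : A
        (p (g) (g)) : C
      (t (r (g) (w)) (r (g) (w)) (p (g) (g))) : A
        (g) : A
          (g) : A
          (w) : B
        (r (g) (w)) : B
      (r (g) (r (g) (w))) : B
    (r (t (r (g) (w)) (r (g) (w)) (p (g) (g))) (r (g) (r (g) (w)))) : B
          (g) : A
          (w) : B
        (r (g) (w)) : B
          (g) : A
          (w) : B
        (r (g) (w)) : B
          (g) : A
          (g) : A
        (p (g) (g)) : C
      (t (r (g) (w)) (r (g) (w)) (p (g) (g))) : A
        (w) : B
          (g) : A
          (w) : B
        (r (g) (w)) : B
          (g) : A
          (g) : A
        (p (g) (g)) : C
      (t (w) (r (g) (w)) (p (g) (g))) : A
    (p (t (r (g) (w)) (r (g) (w)) (p (g) (g))) (t (w) (r (g) (w)) (p (g) (g)))) : C
  (t (r (t (w) (r (g) (w)) (p (g) (g))) (r (t (w) (w) (m)) (r (g) (w)))) (r (t (r (g) (w)) (r (g) (w)) (p (g) (g))) (r (g) (r (g) (w)))) (p (t (r (g) (w)) (r (g) (w)) (p (g) (g))) (t (w) (r (g) (w)) (p (g) (g))))) : A
      (g) : A
          (w) : B
          (w) : B
          (m) : C
        (t (w) (w) (m)) : A
          (g) : A
          (w) : B
        (r (g) (w)) : B
      (r (t (w) (w) (m)) (r (g) (w))) : B
    (r (g) (r (t (w) (w) (m)) (r (g) (w)))) : B
          (g) : A
          (w) : B
        (r (g) (w)) : B
          (g) : A
          (w) : B
        (r (g) (w)) : B
          (g) : A
          (g) : A
        (p (g) (g)) : C
      (t (r (g) (w)) (r (g) (w)) (p (g) (g))) : A
          (w) : B
          (w) : B
          (m) : C
        (t (w) (w) (m)) : A
          (g) : A
          (w) : B
        (r (g) (w)) : B
      (r (t (w) (w) (m)) (r (g) (w))) : B
    (r (t (r (g) (w)) (r (g) (w)) (p (g) (g))) (r (t (w) (w) (m)) (r (g) (w)))) : B
          (g) : A
          (w) : B
        (r (g) (w)) : B
          (g) : A
          (w) : B
        (r (g) (w)) : B
        (m) : C
      (t (r (g) (w)) (r (g) (w)) (m)) : A
      (g) : A
    (p (t (r (g) (w)) (r (g) (w)) (m)) (g)) : C
  (t (r (g) (r (t (w) (w) (m)) (r (g) (w)))) (r (t (r (g) (w)) (r (g) (w)) (p (g) (g))) (r (t (w) (w) (m)) (r (g) (w)))) (p (t (r (g) (w)) (r (g) (w)) (m)) (g))) : A
(p (t (r (t (w) (r (g) (w)) (p (g) (g))) (r (t (w) (w) (m)) (r (g) (w)))) (r (t (r (g) (w)) (r (g) (w)) (p (g) (g))) (r (g) (r (g) (w)))) (p (t (r (g) (w)) (r (g) (w)) (p (g) (g))) (t (w) (r (g) (w)) (p (g) (g))))) (t (r (g) (r (t (w) (w) (m)) (r (g) (w)))) (r (t (r (g) (w)) (r (g) (w)) (p (g) (g))) (r (t (w) (w) (m)) (r (g) (w)))) (p (t (r (g) (w)) (r (g) (w)) (m)) (g)))) : C

well-sorted; sort = C


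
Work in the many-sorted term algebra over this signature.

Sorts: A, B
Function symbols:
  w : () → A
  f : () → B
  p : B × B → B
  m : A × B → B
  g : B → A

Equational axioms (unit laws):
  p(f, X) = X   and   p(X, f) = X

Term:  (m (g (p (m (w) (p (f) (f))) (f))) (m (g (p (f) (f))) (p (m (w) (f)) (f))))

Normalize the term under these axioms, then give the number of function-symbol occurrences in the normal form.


1. (m (g (p (m (w) (p (f) (f))) (f))) (m (g (p (f) (f))) (p (m (w) (f)) (f))))  →  (m (g (m (w) (p (f) (f)))) (m (g (p (f) (f))) (p (m (w) (f)) (f))))
2. (m (g (m (w) (p (f) (f)))) (m (g (p (f) (f))) (p (m (w) (f)) (f))))  →  (m (g (m (w) (f))) (m (g (p (f) (f))) (p (m (w) (f)) (f))))
3. (m (g (m (w) (f))) (m (g (p (f) (f))) (p (m (w) (f)) (f))))  →  (m (g (m (w) (f))) (m (g (f)) (p (m (w) (f)) (f))))
4. (m (g (m (w) (f))) (m (g (f)) (p (m (w) (f)) (f))))  →  (m (g (m (w) (f))) (m (g (f)) (m (w) (f))))
normal form: (m (g (m (w) (f))) (m (g (f)) (m (w) (f))))

size = 11


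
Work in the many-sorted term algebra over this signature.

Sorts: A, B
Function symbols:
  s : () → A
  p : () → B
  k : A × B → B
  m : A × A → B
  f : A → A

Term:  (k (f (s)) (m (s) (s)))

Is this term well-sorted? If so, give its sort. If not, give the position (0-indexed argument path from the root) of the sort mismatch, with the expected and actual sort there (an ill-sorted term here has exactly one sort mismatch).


    (s) : A
  (f (s)) : A
    (s) : A
    (s) : A
  (m (s) (s)) : B
(k (f (s)) (m (s) (s))) : B

well-sorted; sort = B


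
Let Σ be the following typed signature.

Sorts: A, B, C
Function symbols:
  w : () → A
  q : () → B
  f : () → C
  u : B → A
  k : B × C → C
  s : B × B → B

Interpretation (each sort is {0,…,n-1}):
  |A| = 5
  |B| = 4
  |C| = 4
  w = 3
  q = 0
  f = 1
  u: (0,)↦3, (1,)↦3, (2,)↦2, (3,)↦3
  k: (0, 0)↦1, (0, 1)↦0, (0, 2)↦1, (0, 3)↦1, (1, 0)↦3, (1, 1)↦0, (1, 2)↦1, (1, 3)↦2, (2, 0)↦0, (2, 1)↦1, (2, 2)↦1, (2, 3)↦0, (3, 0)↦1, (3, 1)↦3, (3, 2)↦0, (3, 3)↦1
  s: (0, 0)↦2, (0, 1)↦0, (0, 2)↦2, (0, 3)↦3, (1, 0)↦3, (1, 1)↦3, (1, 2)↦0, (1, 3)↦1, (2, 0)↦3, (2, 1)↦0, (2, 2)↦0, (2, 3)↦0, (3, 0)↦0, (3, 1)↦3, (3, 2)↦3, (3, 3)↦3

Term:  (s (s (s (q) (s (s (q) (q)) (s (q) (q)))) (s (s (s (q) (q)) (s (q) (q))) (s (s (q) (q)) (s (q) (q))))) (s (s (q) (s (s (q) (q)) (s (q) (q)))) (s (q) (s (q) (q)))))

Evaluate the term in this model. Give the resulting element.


value = 2

  q = 0
  q = 0
  q = 0
  (s (q) (q)) = s(0, 0) = 2
  q = 0
  q = 0
  (s (q) (q)) = s(0, 0) = 2
  (s (s (q) (q)) (s (q) (q))) = s(2, 2) = 0
  (s (q) (s (s (q) (q)) (s (q) (q)))) = s(0, 0) = 2
  q = 0
  q = 0
  (s (q) (q)) = s(0, 0) = 2
  q = 0
  q = 0
  (s (q) (q)) = s(0, 0) = 2
  (s (s (q) (q)) (s (q) (q))) = s(2, 2) = 0
  q = 0
  q = 0
  (s (q) (q)) = s(0, 0) = 2
  q = 0
  q = 0
  (s (q) (q)) = s(0, 0) = 2
  (s (s (q) (q)) (s (q) (q))) = s(2, 2) = 0
  (s (s (s (q) (q)) (s (q) (q))) (s (s (q) (q)) (s (q) (q)))) = s(0, 0) = 2
  (s (s (q) (s (s (q) (q)) (s (q) (q)))) (s (s (s (q) (q)) (s (q) (q))) (s (s (q) (q)) (s (q) (q))))) = s(2, 2) = 0
  q = 0
  q = 0
  q = 0
  (s (q) (q)) = s(0, 0) = 2
  q = 0
  q = 0
  (s (q) (q)) = s(0, 0) = 2
  (s (s (q) (q)) (s (q) (q))) = s(2, 2) = 0
  (s (q) (s (s (q) (q)) (s (q) (q)))) = s(0, 0) = 2
  q = 0
  q = 0
  q = 0
  (s (q) (q)) = s(0, 0) = 2
  (s (q) (s (q) (q))) = s(0, 2) = 2
  (s (s (q) (s (s (q) (q)) (s (q) (q)))) (s (q) (s (q) (q)))) = s(2, 2) = 0
  (s (s (s (q) (s (s (q) (q)) (s (q) (q)))) (s (s (s (q) (q)) (s (q) (q))) (s (s (q) (q)) (s (q) (q))))) (s (s (q) (s (s (q) (q)) (s (q) (q)))) (s (q) (s (q) (q))))) = s(0, 0) = 2


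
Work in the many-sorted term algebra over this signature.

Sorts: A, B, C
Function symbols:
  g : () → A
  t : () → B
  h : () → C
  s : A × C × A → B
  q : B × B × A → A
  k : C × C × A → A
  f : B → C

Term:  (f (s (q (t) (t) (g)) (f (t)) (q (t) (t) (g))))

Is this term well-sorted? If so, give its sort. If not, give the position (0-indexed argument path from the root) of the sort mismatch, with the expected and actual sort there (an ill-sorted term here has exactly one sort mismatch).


      (t) : B
      (t) : B
      (g) : A
    (q (t) (t) (g)) : A
      (t) : B
    (f (t)) : C
      (t) : B
      (t) : B
      (g) : A
    (q (t) (t) (g)) : A
  (s (q (t) (t) (g)) (f (t)) (q (t) (t) (g))) : B
(f (s (q (t) (t) (g)) (f (t)) (q (t) (t) (g)))) : C

well-sorted; sort = C


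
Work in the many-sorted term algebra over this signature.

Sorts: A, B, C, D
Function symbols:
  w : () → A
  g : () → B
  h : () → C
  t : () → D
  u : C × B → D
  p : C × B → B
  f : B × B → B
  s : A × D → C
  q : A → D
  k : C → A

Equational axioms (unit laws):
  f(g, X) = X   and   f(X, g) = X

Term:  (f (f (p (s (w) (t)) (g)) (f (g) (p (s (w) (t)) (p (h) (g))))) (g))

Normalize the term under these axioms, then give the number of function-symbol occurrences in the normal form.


size = 13

1. (f (f (p (s (w) (t)) (g)) (f (g) (p (s (w) (t)) (p (h) (g))))) (g))  →  (f (p (s (w) (t)) (g)) (f (g) (p (s (w) (t)) (p (h) (g)))))
2. (f (p (s (w) (t)) (g)) (f (g) (p (s (w) (t)) (p (h) (g)))))  →  (f (p (s (w) (t)) (g)) (p (s (w) (t)) (p (h) (g))))
normal form: (f (p (s (w) (t)) (g)) (p (s (w) (t)) (p (h) (g))))


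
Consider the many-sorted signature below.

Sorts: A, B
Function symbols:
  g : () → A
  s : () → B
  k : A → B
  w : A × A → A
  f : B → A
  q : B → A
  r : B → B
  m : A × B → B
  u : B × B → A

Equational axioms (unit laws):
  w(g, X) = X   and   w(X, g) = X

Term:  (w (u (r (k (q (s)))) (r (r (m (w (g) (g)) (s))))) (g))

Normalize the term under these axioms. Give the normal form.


1. (w (u (r (k (q (s)))) (r (r (m (w (g) (g)) (s))))) (g))  →  (u (r (k (q (s)))) (r (r (m (w (g) (g)) (s)))))
2. (u (r (k (q (s)))) (r (r (m (w (g) (g)) (s)))))  →  (u (r (k (q (s)))) (r (r (m (g) (s)))))

normal form = (u (r (k (q (s)))) (r (r (m (g) (s)))))


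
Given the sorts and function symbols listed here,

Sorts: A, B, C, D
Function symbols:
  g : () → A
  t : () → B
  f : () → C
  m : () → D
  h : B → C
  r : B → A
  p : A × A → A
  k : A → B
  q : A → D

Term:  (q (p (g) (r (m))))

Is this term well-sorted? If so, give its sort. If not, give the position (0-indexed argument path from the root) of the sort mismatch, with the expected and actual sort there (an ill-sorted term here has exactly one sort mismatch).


    (g) : A
      (m) : D
    (r (m)) : ✗ arg 0 at [0, 1, 0] has sort D, expected B

ill-sorted at position [0, 1, 0]: expected B, got D


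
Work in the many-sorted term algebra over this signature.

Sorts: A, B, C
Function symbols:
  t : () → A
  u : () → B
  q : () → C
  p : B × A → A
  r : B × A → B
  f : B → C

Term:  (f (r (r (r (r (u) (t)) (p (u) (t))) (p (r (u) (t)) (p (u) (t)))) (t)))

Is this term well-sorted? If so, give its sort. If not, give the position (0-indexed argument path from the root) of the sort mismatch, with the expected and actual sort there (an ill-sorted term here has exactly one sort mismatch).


          (u) : B
          (t) : A
        (r (u) (t)) : B
          (u) : B
          (t) : A
        (p (u) (t)) : A
      (r (r (u) (t)) (p (u) (t))) : B
          (u) : B
          (t) : A
        (r (u) (t)) : B
          (u) : B
          (t) : A
        (p (u) (t)) : A
      (p (r (u) (t)) (p (u) (t))) : A
    (r (r (r (u) (t)) (p (u) (t))) (p (r (u) (t)) (p (u) (t)))) : B
    (t) : A
  (r (r (r (r (u) (t)) (p (u) (t))) (p (r (u) (t)) (p (u) (t)))) (t)) : B
(f (r (r (r (r (u) (t)) (p (u) (t))) (p (r (u) (t)) (p (u) (t)))) (t))) : C

well-sorted; sort = C


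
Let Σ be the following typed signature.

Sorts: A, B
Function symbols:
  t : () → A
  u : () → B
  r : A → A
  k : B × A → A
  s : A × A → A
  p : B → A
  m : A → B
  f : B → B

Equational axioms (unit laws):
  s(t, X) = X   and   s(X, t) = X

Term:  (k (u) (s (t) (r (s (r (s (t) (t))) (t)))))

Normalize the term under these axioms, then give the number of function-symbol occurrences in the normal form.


size = 5

1. (k (u) (s (t) (r (s (r (s (t) (t))) (t)))))  →  (k (u) (r (s (r (s (t) (t))) (t))))
2. (k (u) (r (s (r (s (t) (t))) (t))))  →  (k (u) (r (r (s (t) (t)))))
3. (k (u) (r (r (s (t) (t)))))  →  (k (u) (r (r (t))))
normal form: (k (u) (r (r (t))))


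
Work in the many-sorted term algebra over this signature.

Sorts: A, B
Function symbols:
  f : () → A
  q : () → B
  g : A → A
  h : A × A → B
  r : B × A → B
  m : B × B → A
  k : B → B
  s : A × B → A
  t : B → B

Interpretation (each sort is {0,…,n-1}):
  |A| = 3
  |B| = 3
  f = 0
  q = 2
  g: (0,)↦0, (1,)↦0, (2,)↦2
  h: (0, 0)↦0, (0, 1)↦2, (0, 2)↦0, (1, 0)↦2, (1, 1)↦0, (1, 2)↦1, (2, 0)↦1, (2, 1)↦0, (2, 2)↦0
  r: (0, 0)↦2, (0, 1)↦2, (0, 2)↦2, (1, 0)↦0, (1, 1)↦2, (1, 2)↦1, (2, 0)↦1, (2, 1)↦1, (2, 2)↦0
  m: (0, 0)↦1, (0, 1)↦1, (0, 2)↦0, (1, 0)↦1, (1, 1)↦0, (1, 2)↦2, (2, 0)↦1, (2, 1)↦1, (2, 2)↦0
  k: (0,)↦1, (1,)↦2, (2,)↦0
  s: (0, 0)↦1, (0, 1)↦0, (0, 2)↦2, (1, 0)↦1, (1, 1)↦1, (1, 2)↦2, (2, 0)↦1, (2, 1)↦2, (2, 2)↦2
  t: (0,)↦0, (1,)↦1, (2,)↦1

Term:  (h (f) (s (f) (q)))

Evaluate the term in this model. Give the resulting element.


  f = 0
  f = 0
  q = 2
  (s (f) (q)) = s(0, 2) = 2
  (h (f) (s (f) (q))) = h(0, 2) = 0

value = 0


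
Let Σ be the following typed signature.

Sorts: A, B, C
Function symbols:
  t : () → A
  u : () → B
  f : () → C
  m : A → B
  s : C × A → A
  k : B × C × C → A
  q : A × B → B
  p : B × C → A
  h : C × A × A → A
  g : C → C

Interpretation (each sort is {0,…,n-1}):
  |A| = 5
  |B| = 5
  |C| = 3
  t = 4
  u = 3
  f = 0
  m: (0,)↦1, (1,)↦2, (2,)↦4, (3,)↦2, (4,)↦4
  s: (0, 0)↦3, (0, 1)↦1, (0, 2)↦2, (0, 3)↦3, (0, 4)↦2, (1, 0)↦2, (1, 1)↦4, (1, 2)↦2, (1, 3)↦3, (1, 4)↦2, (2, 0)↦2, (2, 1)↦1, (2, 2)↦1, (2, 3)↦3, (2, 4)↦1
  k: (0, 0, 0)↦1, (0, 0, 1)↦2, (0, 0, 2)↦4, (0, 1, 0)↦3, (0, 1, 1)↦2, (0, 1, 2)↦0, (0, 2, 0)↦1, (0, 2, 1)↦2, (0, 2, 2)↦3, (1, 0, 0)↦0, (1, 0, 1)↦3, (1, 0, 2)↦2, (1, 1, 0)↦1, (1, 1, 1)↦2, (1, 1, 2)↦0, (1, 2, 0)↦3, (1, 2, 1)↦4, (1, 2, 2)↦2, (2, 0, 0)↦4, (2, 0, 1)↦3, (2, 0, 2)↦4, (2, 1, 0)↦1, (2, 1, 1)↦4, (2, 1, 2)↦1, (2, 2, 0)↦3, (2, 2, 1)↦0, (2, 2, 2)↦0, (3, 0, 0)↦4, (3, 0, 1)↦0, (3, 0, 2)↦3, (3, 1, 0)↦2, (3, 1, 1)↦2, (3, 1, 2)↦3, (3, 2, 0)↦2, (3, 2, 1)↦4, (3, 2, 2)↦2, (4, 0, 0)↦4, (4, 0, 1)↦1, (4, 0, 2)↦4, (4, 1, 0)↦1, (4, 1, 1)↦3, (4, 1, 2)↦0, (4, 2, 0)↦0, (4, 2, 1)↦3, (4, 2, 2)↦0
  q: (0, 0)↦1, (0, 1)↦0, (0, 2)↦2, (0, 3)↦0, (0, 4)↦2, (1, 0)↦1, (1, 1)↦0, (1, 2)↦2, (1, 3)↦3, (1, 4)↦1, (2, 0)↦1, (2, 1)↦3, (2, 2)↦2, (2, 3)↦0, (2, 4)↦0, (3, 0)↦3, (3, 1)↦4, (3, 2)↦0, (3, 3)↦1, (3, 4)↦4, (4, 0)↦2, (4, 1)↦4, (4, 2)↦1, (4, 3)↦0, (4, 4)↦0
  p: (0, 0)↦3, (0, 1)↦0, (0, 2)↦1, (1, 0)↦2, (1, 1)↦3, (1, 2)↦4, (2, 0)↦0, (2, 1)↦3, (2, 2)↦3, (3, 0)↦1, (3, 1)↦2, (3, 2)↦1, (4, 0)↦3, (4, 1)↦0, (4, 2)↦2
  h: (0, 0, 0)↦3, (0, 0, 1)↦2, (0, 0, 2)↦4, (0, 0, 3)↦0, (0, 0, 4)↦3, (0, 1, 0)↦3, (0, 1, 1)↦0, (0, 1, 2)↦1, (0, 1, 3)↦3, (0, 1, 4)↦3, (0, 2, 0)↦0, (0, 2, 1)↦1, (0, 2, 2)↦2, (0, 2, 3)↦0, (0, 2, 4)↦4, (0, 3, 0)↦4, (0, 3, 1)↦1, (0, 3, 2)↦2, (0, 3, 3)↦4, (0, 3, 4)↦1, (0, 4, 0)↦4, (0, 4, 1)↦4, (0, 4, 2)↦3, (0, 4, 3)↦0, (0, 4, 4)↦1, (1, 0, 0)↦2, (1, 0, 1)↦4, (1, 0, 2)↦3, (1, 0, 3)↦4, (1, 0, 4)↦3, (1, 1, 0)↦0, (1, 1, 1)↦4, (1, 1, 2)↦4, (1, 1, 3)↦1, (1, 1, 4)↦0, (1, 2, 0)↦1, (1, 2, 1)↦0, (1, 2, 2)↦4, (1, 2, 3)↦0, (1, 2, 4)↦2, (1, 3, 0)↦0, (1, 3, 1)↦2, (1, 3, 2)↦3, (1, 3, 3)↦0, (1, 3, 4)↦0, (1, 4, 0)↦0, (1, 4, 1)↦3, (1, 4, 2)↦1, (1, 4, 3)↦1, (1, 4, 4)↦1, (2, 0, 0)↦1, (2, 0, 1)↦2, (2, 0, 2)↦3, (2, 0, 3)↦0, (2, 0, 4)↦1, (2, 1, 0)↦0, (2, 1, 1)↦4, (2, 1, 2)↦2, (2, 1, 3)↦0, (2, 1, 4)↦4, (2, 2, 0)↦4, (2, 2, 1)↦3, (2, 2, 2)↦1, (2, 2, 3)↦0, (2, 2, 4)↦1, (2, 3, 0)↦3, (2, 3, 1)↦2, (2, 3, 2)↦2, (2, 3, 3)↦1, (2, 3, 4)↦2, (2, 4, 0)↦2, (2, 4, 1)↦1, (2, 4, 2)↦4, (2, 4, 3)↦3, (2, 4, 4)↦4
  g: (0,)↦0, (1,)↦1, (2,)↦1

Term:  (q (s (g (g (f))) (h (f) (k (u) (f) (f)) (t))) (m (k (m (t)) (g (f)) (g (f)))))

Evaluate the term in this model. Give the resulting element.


  f = 0
  (g (f)) = g(0,) = 0
  (g (g (f))) = g(0,) = 0
  f = 0
  u = 3
  f = 0
  f = 0
  (k (u) (f) (f)) = k(3, 0, 0) = 4
  t = 4
  (h (f) (k (u) (f) (f)) (t)) = h(0, 4, 4) = 1
  (s (g (g (f))) (h (f) (k (u) (f) (f)) (t))) = s(0, 1) = 1
  t = 4
  (m (t)) = m(4,) = 4
  f = 0
  (g (f)) = g(0,) = 0
  f = 0
  (g (f)) = g(0,) = 0
  (k (m (t)) (g (f)) (g (f))) = k(4, 0, 0) = 4
  (m (k (m (t)) (g (f)) (g (f)))) = m(4,) = 4
  (q (s (g (g (f))) (h (f) (k (u) (f) (f)) (t))) (m (k (m (t)) (g (f)) (g (f))))) = q(1, 4) = 1

value = 1
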